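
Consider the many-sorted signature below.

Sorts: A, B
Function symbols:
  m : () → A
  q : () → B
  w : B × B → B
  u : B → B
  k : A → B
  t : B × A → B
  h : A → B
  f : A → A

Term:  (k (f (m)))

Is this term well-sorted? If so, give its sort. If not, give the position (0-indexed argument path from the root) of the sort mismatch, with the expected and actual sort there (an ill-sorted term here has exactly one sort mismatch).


well-sorted; sort = B

    (m) : A
  (f (m)) : A
(k (f (m))) : B


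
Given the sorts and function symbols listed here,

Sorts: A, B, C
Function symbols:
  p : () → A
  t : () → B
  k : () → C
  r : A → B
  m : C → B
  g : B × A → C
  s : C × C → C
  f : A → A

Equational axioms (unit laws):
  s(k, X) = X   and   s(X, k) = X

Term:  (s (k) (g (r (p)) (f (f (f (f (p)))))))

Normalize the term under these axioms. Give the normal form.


1. (s (k) (g (r (p)) (f (f (f (f (p)))))))  →  (g (r (p)) (f (f (f (f (p))))))

normal form = (g (r (p)) (f (f (f (f (p))))))


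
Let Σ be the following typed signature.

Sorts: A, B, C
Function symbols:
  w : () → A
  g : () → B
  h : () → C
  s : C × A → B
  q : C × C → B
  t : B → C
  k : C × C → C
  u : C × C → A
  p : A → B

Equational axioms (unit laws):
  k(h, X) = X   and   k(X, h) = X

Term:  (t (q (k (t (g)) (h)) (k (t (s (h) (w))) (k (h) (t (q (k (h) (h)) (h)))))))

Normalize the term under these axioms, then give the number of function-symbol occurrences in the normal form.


size = 13

1. (t (q (k (t (g)) (h)) (k (t (s (h) (w))) (k (h) (t (q (k (h) (h)) (h)))))))  →  (t (q (t (g)) (k (t (s (h) (w))) (k (h) (t (q (k (h) (h)) (h)))))))
2. (t (q (t (g)) (k (t (s (h) (w))) (k (h) (t (q (k (h) (h)) (h)))))))  →  (t (q (t (g)) (k (t (s (h) (w))) (t (q (k (h) (h)) (h))))))
3. (t (q (t (g)) (k (t (s (h) (w))) (t (q (k (h) (h)) (h))))))  →  (t (q (t (g)) (k (t (s (h) (w))) (t (q (h) (h))))))
normal form: (t (q (t (g)) (k (t (s (h) (w))) (t (q (h) (h))))))


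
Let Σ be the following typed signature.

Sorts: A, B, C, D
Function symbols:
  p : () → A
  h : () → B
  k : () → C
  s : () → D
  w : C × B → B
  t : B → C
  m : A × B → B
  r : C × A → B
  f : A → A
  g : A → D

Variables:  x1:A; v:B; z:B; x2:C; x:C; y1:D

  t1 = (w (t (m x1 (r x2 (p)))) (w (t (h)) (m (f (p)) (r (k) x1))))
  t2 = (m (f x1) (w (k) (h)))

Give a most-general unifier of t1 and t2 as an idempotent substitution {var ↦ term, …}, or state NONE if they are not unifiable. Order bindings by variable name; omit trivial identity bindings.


NONE (not unifiable)

head clash or occurs-check failure — not unifiable


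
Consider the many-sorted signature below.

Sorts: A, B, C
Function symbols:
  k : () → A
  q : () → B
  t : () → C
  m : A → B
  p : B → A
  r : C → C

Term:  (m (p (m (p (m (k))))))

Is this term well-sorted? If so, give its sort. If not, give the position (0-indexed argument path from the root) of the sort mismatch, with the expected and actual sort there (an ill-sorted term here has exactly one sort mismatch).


well-sorted; sort = B

          (k) : A
        (m (k)) : B
      (p (m (k))) : A
    (m (p (m (k)))) : B
  (p (m (p (m (k))))) : A
(m (p (m (p (m (k)))))) : B


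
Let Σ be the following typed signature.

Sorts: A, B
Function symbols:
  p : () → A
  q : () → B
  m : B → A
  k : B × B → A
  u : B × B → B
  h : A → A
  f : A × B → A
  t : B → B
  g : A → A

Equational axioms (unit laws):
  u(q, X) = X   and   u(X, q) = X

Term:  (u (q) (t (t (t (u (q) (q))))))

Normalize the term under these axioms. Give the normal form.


1. (u (q) (t (t (t (u (q) (q))))))  →  (t (t (t (u (q) (q)))))
2. (t (t (t (u (q) (q)))))  →  (t (t (t (q))))

normal form = (t (t (t (q))))


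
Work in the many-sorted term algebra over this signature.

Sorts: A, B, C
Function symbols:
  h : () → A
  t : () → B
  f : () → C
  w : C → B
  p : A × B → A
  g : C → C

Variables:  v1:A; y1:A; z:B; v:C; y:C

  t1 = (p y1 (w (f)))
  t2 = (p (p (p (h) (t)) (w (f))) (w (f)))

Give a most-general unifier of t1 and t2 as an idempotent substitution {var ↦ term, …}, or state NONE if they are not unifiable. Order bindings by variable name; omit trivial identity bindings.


{y1 ↦ (p (p (h) (t)) (w (f)))}


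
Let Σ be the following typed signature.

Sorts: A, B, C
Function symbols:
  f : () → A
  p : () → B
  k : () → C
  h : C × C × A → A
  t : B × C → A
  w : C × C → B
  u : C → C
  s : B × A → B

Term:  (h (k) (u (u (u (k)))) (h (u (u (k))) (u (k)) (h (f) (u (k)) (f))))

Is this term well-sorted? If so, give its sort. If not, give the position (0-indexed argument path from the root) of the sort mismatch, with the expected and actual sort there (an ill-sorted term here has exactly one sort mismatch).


  (k) : C
        (k) : C
      (u (k)) : C
    (u (u (k))) : C
  (u (u (u (k)))) : C
        (k) : C
      (u (k)) : C
    (u (u (k))) : C
      (k) : C
    (u (k)) : C
      (f) : A
        (k) : C
      (u (k)) : C
      (f) : A
    (h (f) (u (k)) (f)) : ✗ arg 0 at [2, 2, 0] has sort A, expected C

ill-sorted at position [2, 2, 0]: expected C, got A


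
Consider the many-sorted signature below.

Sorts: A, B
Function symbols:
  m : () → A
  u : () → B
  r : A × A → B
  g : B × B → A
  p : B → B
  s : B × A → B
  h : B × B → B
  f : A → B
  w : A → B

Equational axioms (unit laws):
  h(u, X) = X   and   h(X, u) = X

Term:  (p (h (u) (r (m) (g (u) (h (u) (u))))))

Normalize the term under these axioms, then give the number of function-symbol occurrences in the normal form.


1. (p (h (u) (r (m) (g (u) (h (u) (u))))))  →  (p (r (m) (g (u) (h (u) (u)))))
2. (p (r (m) (g (u) (h (u) (u)))))  →  (p (r (m) (g (u) (u))))
normal form: (p (r (m) (g (u) (u))))

size = 6


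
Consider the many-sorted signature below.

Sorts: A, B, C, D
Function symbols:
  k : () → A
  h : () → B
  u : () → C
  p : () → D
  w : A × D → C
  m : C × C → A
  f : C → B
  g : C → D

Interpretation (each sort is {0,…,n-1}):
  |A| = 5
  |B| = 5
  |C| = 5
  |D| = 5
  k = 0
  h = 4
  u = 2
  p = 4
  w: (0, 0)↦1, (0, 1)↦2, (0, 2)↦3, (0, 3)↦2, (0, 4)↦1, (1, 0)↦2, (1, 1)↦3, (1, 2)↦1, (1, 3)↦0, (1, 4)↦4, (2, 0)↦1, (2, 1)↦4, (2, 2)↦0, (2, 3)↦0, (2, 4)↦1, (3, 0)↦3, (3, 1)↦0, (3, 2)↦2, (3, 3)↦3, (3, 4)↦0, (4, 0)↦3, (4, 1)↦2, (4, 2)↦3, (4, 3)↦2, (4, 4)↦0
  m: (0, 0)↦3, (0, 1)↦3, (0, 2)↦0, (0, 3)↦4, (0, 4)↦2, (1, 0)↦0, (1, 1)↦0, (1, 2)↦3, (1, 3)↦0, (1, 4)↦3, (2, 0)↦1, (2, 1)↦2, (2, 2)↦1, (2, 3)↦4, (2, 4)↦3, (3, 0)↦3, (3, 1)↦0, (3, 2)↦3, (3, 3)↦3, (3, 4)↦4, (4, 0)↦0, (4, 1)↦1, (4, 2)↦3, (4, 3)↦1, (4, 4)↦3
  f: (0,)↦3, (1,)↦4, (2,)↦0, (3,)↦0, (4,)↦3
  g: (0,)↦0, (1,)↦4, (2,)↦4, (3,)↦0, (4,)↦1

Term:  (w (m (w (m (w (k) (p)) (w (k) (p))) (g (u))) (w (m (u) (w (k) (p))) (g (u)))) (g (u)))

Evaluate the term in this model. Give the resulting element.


  k = 0
  p = 4
  (w (k) (p)) = w(0, 4) = 1
  k = 0
  p = 4
  (w (k) (p)) = w(0, 4) = 1
  (m (w (k) (p)) (w (k) (p))) = m(1, 1) = 0
  u = 2
  (g (u)) = g(2,) = 4
  (w (m (w (k) (p)) (w (k) (p))) (g (u))) = w(0, 4) = 1
  u = 2
  k = 0
  p = 4
  (w (k) (p)) = w(0, 4) = 1
  (m (u) (w (k) (p))) = m(2, 1) = 2
  u = 2
  (g (u)) = g(2,) = 4
  (w (m (u) (w (k) (p))) (g (u))) = w(2, 4) = 1
  (m (w (m (w (k) (p)) (w (k) (p))) (g (u))) (w (m (u) (w (k) (p))) (g (u)))) = m(1, 1) = 0
  u = 2
  (g (u)) = g(2,) = 4
  (w (m (w (m (w (k) (p)) (w (k) (p))) (g (u))) (w (m (u) (w (k) (p))) (g (u)))) (g (u))) = w(0, 4) = 1

value = 1


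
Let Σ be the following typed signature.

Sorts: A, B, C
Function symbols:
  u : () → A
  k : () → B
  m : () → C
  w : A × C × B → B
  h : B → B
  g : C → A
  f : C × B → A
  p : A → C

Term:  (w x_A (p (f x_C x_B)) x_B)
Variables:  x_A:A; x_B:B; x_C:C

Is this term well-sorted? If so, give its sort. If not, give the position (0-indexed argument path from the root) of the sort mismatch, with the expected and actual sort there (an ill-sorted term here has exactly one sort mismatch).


well-sorted; sort = B

  x_A : A
      x_C : C
      x_B : B
    (f x_C x_B) : A
  (p (f x_C x_B)) : C
  x_B : B
(w x_A (p (f x_C x_B)) x_B) : B


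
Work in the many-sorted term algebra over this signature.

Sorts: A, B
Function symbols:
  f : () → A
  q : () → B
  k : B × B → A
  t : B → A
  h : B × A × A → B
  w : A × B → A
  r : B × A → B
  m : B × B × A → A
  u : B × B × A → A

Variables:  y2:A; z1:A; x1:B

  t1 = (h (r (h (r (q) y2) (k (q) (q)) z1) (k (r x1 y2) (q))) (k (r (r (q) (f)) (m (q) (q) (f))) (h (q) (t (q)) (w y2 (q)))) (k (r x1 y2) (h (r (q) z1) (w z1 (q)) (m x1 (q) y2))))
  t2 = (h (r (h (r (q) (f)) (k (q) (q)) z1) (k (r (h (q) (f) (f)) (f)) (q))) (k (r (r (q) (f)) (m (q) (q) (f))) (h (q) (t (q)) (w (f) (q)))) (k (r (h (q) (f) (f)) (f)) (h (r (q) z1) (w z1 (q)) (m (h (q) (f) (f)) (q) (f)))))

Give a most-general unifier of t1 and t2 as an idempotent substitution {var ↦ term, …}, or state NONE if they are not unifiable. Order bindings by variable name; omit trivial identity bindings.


{x1 ↦ (h (q) (f) (f)), y2 ↦ (f)}


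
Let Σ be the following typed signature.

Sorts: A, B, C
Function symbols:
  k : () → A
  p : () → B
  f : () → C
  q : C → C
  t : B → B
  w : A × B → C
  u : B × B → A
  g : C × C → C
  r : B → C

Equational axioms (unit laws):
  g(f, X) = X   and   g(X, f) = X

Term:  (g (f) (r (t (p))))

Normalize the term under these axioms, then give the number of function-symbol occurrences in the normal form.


size = 3

1. (g (f) (r (t (p))))  →  (r (t (p)))
normal form: (r (t (p)))


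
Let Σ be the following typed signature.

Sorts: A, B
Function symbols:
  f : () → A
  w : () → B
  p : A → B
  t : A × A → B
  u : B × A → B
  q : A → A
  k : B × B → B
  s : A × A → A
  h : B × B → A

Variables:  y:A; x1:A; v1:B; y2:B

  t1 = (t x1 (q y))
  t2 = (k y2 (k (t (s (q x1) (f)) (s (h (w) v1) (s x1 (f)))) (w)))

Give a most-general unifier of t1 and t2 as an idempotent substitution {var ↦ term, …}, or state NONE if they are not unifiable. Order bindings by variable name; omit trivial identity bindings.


NONE (not unifiable)

head clash or occurs-check failure — not unifiable


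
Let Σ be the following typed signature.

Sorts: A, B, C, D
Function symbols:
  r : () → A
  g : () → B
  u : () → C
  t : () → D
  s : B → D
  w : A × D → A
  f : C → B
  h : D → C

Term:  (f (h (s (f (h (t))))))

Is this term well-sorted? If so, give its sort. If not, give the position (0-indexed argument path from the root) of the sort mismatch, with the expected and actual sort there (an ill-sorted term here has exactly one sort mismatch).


well-sorted; sort = B

          (t) : D
        (h (t)) : C
      (f (h (t))) : B
    (s (f (h (t)))) : D
  (h (s (f (h (t))))) : C
(f (h (s (f (h (t)))))) : B


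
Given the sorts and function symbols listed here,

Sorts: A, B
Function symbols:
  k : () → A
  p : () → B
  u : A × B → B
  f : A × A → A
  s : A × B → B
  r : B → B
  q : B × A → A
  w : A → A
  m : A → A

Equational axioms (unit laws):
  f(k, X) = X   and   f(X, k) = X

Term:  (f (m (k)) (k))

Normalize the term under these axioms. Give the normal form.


normal form = (m (k))

1. (f (m (k)) (k))  →  (m (k))


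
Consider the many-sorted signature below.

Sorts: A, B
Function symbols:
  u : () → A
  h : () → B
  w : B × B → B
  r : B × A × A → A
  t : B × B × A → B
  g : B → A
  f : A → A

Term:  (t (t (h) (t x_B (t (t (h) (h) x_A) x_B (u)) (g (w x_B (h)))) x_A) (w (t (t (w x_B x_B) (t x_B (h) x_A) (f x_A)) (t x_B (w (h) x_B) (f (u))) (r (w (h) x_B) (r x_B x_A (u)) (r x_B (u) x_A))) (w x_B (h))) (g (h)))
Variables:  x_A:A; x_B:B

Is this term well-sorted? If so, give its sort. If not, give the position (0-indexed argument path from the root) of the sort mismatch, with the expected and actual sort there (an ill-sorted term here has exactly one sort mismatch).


    (h) : B
      x_B : B
          (h) : B
          (h) : B
          x_A : A
        (t (h) (h) x_A) : B
        x_B : B
        (u) : A
      (t (t (h) (h) x_A) x_B (u)) : B
          x_B : B
          (h) : B
        (w x_B (h)) : B
      (g (w x_B (h))) : A
    (t x_B (t (t (h) (h) x_A) x_B (u)) (g (w x_B (h)))) : B
    x_A : A
  (t (h) (t x_B (t (t (h) (h) x_A) x_B (u)) (g (w x_B (h)))) x_A) : B
          x_B : B
          x_B : B
        (w x_B x_B) : B
          x_B : B
          (h) : B
          x_A : A
        (t x_B (h) x_A) : B
          x_A : A
        (f x_A) : A
      (t (w x_B x_B) (t x_B (h) x_A) (f x_A)) : B
        x_B : B
          (h) : B
          x_B : B
        (w (h) x_B) : B
          (u) : A
        (f (u)) : A
      (t x_B (w (h) x_B) (f (u))) : B
          (h) : B
          x_B : B
        (w (h) x_B) : B
          x_B : B
          x_A : A
          (u) : A
        (r x_B x_A (u)) : A
          x_B : B
          (u) : A
          x_A : A
        (r x_B (u) x_A) : A
      (r (w (h) x_B) (r x_B x_A (u)) (r x_B (u) x_A)) : A
    (t (t (w x_B x_B) (t x_B (h) x_A) (f x_A)) (t x_B (w (h) x_B) (f (u))) (r (w (h) x_B) (r x_B x_A (u)) (r x_B (u) x_A))) : B
      x_B : B
      (h) : B
    (w x_B (h)) : B
  (w (t (t (w x_B x_B) (t x_B (h) x_A) (f x_A)) (t x_B (w (h) x_B) (f (u))) (r (w (h) x_B) (r x_B x_A (u)) (r x_B (u) x_A))) (w x_B (h))) : B
    (h) : B
  (g (h)) : A
(t (t (h) (t x_B (t (t (h) (h) x_A) x_B (u)) (g (w x_B (h)))) x_A) (w (t (t (w x_B x_B) (t x_B (h) x_A) (f x_A)) (t x_B (w (h) x_B) (f (u))) (r (w (h) x_B) (r x_B x_A (u)) (r x_B (u) x_A))) (w x_B (h))) (g (h))) : B

well-sorted; sort = B


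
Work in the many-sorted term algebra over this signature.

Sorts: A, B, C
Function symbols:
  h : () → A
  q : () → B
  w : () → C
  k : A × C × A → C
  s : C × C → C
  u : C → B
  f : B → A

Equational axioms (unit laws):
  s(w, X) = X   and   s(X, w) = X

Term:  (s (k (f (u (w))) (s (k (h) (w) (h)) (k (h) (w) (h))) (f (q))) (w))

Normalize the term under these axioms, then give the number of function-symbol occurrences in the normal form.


size = 15

1. (s (k (f (u (w))) (s (k (h) (w) (h)) (k (h) (w) (h))) (f (q))) (w))  →  (k (f (u (w))) (s (k (h) (w) (h)) (k (h) (w) (h))) (f (q)))
normal form: (k (f (u (w))) (s (k (h) (w) (h)) (k (h) (w) (h))) (f (q)))


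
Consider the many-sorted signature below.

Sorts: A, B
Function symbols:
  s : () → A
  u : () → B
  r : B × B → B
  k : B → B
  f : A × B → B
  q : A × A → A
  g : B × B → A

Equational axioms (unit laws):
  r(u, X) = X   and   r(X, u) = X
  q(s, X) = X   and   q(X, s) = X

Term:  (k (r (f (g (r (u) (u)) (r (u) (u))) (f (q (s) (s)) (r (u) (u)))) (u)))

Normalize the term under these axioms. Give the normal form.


normal form = (k (f (g (u) (u)) (f (s) (u))))

1. (k (r (f (g (r (u) (u)) (r (u) (u))) (f (q (s) (s)) (r (u) (u)))) (u)))  →  (k (f (g (r (u) (u)) (r (u) (u))) (f (q (s) (s)) (r (u) (u)))))
2. (k (f (g (r (u) (u)) (r (u) (u))) (f (q (s) (s)) (r (u) (u)))))  →  (k (f (g (u) (r (u) (u))) (f (q (s) (s)) (r (u) (u)))))
3. (k (f (g (u) (r (u) (u))) (f (q (s) (s)) (r (u) (u)))))  →  (k (f (g (u) (u)) (f (q (s) (s)) (r (u) (u)))))
4. (k (f (g (u) (u)) (f (q (s) (s)) (r (u) (u)))))  →  (k (f (g (u) (u)) (f (s) (r (u) (u)))))
5. (k (f (g (u) (u)) (f (s) (r (u) (u)))))  →  (k (f (g (u) (u)) (f (s) (u))))


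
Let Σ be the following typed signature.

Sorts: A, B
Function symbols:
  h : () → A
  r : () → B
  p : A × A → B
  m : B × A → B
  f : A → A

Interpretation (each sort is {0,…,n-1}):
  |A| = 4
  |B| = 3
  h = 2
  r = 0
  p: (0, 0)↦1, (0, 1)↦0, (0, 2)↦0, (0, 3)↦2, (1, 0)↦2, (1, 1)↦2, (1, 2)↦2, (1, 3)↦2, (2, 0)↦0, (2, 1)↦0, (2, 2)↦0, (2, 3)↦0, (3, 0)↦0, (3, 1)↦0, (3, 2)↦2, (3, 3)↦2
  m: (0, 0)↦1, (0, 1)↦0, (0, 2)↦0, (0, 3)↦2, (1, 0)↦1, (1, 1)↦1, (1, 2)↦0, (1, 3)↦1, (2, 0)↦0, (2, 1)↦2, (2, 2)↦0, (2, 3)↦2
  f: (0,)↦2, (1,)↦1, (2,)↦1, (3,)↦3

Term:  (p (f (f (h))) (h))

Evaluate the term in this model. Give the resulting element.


value = 2

  h = 2
  (f (h)) = f(2,) = 1
  (f (f (h))) = f(1,) = 1
  h = 2
  (p (f (f (h))) (h)) = p(1, 2) = 2


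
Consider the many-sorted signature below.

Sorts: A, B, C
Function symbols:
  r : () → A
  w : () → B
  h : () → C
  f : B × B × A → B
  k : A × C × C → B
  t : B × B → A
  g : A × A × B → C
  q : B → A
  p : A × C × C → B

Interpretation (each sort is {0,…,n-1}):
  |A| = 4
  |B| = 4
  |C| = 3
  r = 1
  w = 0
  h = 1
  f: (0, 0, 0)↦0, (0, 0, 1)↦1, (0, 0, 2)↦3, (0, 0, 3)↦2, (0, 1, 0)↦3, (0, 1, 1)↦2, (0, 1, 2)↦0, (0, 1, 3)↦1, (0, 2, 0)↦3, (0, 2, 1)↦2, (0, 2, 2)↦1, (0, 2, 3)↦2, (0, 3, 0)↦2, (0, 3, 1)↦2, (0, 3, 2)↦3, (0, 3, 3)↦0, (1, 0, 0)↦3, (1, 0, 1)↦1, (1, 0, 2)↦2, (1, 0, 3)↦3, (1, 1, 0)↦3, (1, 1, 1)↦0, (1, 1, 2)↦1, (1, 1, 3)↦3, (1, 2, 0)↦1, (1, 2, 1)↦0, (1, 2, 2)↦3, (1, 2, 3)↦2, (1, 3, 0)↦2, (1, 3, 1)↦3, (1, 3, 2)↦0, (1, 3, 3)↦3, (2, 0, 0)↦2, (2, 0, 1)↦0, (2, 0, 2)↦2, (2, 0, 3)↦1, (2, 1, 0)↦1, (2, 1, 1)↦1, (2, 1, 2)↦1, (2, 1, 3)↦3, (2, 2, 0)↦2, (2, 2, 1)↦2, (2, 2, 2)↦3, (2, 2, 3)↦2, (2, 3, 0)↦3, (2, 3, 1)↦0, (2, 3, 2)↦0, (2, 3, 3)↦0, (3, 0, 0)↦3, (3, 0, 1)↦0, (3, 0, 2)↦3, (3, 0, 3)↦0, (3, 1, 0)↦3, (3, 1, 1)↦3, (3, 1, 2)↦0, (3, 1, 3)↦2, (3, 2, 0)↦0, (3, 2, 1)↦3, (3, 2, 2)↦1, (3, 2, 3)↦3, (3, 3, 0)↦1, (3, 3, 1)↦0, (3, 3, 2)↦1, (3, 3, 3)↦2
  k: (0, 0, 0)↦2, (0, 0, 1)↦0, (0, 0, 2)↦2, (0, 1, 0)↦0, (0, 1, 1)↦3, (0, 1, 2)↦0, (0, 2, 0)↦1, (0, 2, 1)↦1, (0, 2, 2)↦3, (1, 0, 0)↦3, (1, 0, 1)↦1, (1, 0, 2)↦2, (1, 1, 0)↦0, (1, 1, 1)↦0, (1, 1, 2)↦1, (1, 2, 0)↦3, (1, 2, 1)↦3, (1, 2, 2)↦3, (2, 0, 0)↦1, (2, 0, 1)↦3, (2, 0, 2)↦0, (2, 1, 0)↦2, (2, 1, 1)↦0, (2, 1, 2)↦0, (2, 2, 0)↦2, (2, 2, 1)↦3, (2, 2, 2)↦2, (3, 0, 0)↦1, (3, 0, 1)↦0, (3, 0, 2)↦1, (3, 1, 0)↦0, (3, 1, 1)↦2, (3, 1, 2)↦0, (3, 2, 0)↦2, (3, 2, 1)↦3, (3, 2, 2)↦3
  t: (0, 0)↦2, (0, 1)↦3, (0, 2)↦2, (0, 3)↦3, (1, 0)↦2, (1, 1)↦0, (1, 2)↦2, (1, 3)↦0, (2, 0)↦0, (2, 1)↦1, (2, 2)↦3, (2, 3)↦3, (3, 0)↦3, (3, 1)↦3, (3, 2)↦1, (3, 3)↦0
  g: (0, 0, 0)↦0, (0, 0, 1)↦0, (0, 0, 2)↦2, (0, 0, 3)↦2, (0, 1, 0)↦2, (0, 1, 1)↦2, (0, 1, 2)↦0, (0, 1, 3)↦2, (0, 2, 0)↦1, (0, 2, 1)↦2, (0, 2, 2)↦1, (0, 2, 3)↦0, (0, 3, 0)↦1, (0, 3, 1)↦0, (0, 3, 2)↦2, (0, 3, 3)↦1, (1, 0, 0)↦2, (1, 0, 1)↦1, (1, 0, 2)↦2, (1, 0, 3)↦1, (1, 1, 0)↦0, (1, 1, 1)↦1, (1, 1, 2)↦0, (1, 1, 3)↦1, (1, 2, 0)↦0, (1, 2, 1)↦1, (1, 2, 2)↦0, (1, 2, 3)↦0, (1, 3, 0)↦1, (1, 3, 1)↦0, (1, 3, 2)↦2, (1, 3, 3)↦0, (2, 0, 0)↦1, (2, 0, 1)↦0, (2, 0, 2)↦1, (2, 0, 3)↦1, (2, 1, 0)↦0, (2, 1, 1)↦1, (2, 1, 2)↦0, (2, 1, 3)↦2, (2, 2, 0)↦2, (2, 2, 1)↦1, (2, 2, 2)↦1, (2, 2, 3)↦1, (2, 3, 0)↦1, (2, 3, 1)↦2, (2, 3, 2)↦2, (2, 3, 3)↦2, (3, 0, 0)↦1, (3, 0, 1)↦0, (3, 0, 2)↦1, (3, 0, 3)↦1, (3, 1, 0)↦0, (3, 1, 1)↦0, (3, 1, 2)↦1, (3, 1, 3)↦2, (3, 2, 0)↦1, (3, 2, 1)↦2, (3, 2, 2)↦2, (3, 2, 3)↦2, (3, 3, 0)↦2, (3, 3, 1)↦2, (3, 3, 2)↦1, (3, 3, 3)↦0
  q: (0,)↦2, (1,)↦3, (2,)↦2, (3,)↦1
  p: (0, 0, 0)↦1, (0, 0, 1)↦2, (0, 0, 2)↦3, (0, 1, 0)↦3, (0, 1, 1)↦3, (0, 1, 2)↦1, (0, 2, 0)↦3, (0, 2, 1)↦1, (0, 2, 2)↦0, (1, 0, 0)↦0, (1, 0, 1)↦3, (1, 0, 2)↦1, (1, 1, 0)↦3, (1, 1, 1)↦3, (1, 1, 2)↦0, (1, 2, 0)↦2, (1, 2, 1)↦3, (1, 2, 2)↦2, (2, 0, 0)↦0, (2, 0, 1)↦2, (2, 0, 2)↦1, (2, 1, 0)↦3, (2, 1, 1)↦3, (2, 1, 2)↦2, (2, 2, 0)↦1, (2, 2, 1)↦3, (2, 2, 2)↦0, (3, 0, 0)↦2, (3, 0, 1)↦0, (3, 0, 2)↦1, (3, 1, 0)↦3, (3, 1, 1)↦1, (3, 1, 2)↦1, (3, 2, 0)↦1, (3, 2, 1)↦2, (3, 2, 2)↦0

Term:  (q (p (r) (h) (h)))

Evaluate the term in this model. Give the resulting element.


  r = 1
  h = 1
  h = 1
  (p (r) (h) (h)) = p(1, 1, 1) = 3
  (q (p (r) (h) (h))) = q(3,) = 1

value = 1


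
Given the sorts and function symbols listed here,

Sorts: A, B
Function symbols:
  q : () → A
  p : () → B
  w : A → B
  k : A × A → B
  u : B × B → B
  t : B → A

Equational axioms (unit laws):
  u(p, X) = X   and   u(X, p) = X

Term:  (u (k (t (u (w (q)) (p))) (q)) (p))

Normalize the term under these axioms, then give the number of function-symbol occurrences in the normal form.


1. (u (k (t (u (w (q)) (p))) (q)) (p))  →  (k (t (u (w (q)) (p))) (q))
2. (k (t (u (w (q)) (p))) (q))  →  (k (t (w (q))) (q))
normal form: (k (t (w (q))) (q))

size = 5


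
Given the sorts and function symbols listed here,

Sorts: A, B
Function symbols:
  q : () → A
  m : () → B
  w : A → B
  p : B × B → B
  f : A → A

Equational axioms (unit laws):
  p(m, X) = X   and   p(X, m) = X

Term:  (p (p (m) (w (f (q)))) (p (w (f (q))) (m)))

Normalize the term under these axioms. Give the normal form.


1. (p (p (m) (w (f (q)))) (p (w (f (q))) (m)))  →  (p (w (f (q))) (p (w (f (q))) (m)))
2. (p (w (f (q))) (p (w (f (q))) (m)))  →  (p (w (f (q))) (w (f (q))))

normal form = (p (w (f (q))) (w (f (q))))


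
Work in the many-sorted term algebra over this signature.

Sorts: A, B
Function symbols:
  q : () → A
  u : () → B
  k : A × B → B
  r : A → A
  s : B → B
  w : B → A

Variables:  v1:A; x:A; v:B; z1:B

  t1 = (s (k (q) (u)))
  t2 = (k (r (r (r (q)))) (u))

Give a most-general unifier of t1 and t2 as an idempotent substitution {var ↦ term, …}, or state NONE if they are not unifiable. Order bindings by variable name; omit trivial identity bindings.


NONE (not unifiable)

head clash or occurs-check failure — not unifiable


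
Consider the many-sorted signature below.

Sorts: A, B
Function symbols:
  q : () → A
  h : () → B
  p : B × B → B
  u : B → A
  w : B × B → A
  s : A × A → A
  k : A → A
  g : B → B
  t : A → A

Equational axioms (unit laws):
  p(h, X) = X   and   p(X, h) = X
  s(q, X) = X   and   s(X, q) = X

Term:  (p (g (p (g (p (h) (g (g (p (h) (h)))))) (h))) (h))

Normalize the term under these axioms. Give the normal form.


1. (p (g (p (g (p (h) (g (g (p (h) (h)))))) (h))) (h))  →  (g (p (g (p (h) (g (g (p (h) (h)))))) (h)))
2. (g (p (g (p (h) (g (g (p (h) (h)))))) (h)))  →  (g (g (p (h) (g (g (p (h) (h)))))))
3. (g (g (p (h) (g (g (p (h) (h)))))))  →  (g (g (g (g (p (h) (h))))))
4. (g (g (g (g (p (h) (h))))))  →  (g (g (g (g (h)))))

normal form = (g (g (g (g (h)))))


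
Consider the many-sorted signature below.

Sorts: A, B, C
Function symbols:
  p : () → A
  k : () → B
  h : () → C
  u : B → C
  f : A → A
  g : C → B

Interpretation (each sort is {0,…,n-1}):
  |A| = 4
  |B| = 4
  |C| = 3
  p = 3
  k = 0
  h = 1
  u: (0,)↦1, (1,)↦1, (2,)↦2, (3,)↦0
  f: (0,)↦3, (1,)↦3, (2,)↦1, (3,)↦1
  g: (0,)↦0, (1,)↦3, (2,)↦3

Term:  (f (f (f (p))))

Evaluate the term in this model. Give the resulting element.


  p = 3
  (f (p)) = f(3,) = 1
  (f (f (p))) = f(1,) = 3
  (f (f (f (p)))) = f(3,) = 1

value = 1


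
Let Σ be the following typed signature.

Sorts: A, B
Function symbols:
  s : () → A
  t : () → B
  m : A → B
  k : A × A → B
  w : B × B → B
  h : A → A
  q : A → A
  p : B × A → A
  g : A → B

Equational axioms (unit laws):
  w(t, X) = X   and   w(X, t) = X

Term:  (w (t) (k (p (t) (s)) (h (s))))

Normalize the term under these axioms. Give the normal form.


1. (w (t) (k (p (t) (s)) (h (s))))  →  (k (p (t) (s)) (h (s)))

normal form = (k (p (t) (s)) (h (s)))


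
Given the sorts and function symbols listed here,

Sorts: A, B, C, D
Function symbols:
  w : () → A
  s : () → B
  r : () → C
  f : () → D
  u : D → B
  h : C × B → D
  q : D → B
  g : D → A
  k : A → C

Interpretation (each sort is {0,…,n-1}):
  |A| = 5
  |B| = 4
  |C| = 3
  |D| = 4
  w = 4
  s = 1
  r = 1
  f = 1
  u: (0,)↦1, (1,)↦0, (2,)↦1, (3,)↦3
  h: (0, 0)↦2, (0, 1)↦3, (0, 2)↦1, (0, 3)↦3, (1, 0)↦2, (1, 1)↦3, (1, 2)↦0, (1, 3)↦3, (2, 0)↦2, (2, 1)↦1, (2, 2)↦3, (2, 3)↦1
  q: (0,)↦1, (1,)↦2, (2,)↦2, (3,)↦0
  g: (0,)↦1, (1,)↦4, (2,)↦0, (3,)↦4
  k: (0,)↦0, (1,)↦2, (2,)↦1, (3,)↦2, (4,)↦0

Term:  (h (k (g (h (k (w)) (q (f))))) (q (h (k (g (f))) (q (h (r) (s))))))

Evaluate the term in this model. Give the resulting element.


value = 1

  w = 4
  (k (w)) = k(4,) = 0
  f = 1
  (q (f)) = q(1,) = 2
  (h (k (w)) (q (f))) = h(0, 2) = 1
  (g (h (k (w)) (q (f)))) = g(1,) = 4
  (k (g (h (k (w)) (q (f))))) = k(4,) = 0
  f = 1
  (g (f)) = g(1,) = 4
  (k (g (f))) = k(4,) = 0
  r = 1
  s = 1
  (h (r) (s)) = h(1, 1) = 3
  (q (h (r) (s))) = q(3,) = 0
  (h (k (g (f))) (q (h (r) (s)))) = h(0, 0) = 2
  (q (h (k (g (f))) (q (h (r) (s))))) = q(2,) = 2
  (h (k (g (h (k (w)) (q (f))))) (q (h (k (g (f))) (q (h (r) (s)))))) = h(0, 2) = 1


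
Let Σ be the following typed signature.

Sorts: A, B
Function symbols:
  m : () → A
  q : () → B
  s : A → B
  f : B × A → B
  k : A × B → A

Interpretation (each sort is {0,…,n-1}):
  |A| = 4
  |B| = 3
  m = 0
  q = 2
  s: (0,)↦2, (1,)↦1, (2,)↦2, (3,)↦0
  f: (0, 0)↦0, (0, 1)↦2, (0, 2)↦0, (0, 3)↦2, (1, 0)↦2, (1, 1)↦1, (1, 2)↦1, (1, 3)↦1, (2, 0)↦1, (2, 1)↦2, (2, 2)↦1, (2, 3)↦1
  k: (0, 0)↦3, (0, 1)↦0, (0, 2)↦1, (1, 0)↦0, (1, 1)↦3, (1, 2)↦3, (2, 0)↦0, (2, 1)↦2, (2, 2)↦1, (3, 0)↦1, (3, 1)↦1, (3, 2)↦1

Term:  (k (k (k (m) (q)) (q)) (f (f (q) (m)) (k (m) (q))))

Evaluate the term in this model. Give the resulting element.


value = 1

  m = 0
  q = 2
  (k (m) (q)) = k(0, 2) = 1
  q = 2
  (k (k (m) (q)) (q)) = k(1, 2) = 3
  q = 2
  m = 0
  (f (q) (m)) = f(2, 0) = 1
  m = 0
  q = 2
  (k (m) (q)) = k(0, 2) = 1
  (f (f (q) (m)) (k (m) (q))) = f(1, 1) = 1
  (k (k (k (m) (q)) (q)) (f (f (q) (m)) (k (m) (q)))) = k(3, 1) = 1


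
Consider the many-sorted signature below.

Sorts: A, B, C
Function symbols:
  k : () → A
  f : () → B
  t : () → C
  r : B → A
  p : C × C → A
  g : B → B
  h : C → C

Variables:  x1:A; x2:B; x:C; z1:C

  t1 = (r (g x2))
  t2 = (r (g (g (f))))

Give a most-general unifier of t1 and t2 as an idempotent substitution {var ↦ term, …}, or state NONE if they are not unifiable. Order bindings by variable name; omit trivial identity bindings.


{x2 ↦ (g (f))}


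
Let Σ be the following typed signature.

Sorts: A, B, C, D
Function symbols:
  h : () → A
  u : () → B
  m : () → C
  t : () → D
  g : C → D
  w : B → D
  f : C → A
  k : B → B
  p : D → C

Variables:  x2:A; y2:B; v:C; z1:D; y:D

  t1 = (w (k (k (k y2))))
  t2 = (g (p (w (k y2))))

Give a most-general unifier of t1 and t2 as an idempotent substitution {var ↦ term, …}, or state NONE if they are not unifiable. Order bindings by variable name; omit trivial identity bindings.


head clash or occurs-check failure — not unifiable

NONE (not unifiable)


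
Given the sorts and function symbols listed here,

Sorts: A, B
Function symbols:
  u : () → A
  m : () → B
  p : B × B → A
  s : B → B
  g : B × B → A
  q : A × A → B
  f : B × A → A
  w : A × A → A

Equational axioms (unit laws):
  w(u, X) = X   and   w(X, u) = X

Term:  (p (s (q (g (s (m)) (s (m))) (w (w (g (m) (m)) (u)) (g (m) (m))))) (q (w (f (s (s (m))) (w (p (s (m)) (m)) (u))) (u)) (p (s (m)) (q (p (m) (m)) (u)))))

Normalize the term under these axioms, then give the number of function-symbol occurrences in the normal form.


1. (p (s (q (g (s (m)) (s (m))) (w (w (g (m) (m)) (u)) (g (m) (m))))) (q (w (f (s (s (m))) (w (p (s (m)) (m)) (u))) (u)) (p (s (m)) (q (p (m) (m)) (u)))))  →  (p (s (q (g (s (m)) (s (m))) (w (g (m) (m)) (g (m) (m))))) (q (w (f (s (s (m))) (w (p (s (m)) (m)) (u))) (u)) (p (s (m)) (q (p (m) (m)) (u)))))
2. (p (s (q (g (s (m)) (s (m))) (w (g (m) (m)) (g (m) (m))))) (q (w (f (s (s (m))) (w (p (s (m)) (m)) (u))) (u)) (p (s (m)) (q (p (m) (m)) (u)))))  →  (p (s (q (g (s (m)) (s (m))) (w (g (m) (m)) (g (m) (m))))) (q (f (s (s (m))) (w (p (s (m)) (m)) (u))) (p (s (m)) (q (p (m) (m)) (u)))))
3. (p (s (q (g (s (m)) (s (m))) (w (g (m) (m)) (g (m) (m))))) (q (f (s (s (m))) (w (p (s (m)) (m)) (u))) (p (s (m)) (q (p (m) (m)) (u)))))  →  (p (s (q (g (s (m)) (s (m))) (w (g (m) (m)) (g (m) (m))))) (q (f (s (s (m))) (p (s (m)) (m))) (p (s (m)) (q (p (m) (m)) (u)))))
normal form: (p (s (q (g (s (m)) (s (m))) (w (g (m) (m)) (g (m) (m))))) (q (f (s (s (m))) (p (s (m)) (m))) (p (s (m)) (q (p (m) (m)) (u)))))

size = 32


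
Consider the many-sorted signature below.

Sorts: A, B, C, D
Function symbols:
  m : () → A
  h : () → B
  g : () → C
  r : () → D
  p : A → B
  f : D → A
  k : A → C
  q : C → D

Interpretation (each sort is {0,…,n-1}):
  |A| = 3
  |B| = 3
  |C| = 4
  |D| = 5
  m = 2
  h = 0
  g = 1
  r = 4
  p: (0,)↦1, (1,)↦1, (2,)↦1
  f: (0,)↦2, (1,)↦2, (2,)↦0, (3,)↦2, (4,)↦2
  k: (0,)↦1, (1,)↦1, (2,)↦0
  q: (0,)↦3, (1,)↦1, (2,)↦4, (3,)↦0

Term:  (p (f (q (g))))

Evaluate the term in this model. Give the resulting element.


  g = 1
  (q (g)) = q(1,) = 1
  (f (q (g))) = f(1,) = 2
  (p (f (q (g)))) = p(2,) = 1

value = 1


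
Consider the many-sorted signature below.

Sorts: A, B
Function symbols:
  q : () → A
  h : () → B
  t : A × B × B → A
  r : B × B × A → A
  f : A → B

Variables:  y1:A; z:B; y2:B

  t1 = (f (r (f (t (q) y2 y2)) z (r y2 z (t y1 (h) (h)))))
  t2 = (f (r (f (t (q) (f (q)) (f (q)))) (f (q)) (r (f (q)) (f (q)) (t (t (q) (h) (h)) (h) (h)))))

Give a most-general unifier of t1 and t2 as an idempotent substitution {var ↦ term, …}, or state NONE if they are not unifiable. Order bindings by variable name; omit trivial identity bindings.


{y1 ↦ (t (q) (h) (h)), y2 ↦ (f (q)), z ↦ (f (q))}


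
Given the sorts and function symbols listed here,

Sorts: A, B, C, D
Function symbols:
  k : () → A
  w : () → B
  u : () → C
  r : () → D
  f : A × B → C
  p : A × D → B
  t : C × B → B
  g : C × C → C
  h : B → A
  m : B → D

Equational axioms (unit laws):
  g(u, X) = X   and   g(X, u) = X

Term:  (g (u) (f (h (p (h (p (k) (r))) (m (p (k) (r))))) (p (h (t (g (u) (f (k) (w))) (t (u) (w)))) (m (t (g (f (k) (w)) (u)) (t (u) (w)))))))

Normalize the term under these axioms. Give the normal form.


normal form = (f (h (p (h (p (k) (r))) (m (p (k) (r))))) (p (h (t (f (k) (w)) (t (u) (w)))) (m (t (f (k) (w)) (t (u) (w))))))

1. (g (u) (f (h (p (h (p (k) (r))) (m (p (k) (r))))) (p (h (t (g (u) (f (k) (w))) (t (u) (w)))) (m (t (g (f (k) (w)) (u)) (t (u) (w)))))))  →  (f (h (p (h (p (k) (r))) (m (p (k) (r))))) (p (h (t (g (u) (f (k) (w))) (t (u) (w)))) (m (t (g (f (k) (w)) (u)) (t (u) (w))))))
2. (f (h (p (h (p (k) (r))) (m (p (k) (r))))) (p (h (t (g (u) (f (k) (w))) (t (u) (w)))) (m (t (g (f (k) (w)) (u)) (t (u) (w))))))  →  (f (h (p (h (p (k) (r))) (m (p (k) (r))))) (p (h (t (f (k) (w)) (t (u) (w)))) (m (t (g (f (k) (w)) (u)) (t (u) (w))))))
3. (f (h (p (h (p (k) (r))) (m (p (k) (r))))) (p (h (t (f (k) (w)) (t (u) (w)))) (m (t (g (f (k) (w)) (u)) (t (u) (w))))))  →  (f (h (p (h (p (k) (r))) (m (p (k) (r))))) (p (h (t (f (k) (w)) (t (u) (w)))) (m (t (f (k) (w)) (t (u) (w))))))


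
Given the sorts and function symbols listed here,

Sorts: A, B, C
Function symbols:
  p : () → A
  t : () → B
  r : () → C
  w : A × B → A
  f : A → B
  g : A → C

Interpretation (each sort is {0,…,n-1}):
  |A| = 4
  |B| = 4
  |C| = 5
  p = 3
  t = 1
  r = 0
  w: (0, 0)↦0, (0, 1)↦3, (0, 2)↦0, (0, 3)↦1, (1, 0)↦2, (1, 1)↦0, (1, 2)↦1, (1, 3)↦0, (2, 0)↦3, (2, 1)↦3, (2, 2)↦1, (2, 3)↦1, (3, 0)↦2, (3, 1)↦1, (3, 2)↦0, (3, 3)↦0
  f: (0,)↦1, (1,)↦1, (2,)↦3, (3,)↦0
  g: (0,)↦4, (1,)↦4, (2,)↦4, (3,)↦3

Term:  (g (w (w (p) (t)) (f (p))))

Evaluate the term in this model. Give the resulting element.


  p = 3
  t = 1
  (w (p) (t)) = w(3, 1) = 1
  p = 3
  (f (p)) = f(3,) = 0
  (w (w (p) (t)) (f (p))) = w(1, 0) = 2
  (g (w (w (p) (t)) (f (p)))) = g(2,) = 4

value = 4


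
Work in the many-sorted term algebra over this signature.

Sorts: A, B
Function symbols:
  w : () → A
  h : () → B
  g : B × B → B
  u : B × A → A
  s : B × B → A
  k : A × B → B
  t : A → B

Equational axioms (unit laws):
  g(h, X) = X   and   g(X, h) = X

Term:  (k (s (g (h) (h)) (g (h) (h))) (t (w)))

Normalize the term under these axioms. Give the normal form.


normal form = (k (s (h) (h)) (t (w)))

1. (k (s (g (h) (h)) (g (h) (h))) (t (w)))  →  (k (s (h) (g (h) (h))) (t (w)))
2. (k (s (h) (g (h) (h))) (t (w)))  →  (k (s (h) (h)) (t (w)))


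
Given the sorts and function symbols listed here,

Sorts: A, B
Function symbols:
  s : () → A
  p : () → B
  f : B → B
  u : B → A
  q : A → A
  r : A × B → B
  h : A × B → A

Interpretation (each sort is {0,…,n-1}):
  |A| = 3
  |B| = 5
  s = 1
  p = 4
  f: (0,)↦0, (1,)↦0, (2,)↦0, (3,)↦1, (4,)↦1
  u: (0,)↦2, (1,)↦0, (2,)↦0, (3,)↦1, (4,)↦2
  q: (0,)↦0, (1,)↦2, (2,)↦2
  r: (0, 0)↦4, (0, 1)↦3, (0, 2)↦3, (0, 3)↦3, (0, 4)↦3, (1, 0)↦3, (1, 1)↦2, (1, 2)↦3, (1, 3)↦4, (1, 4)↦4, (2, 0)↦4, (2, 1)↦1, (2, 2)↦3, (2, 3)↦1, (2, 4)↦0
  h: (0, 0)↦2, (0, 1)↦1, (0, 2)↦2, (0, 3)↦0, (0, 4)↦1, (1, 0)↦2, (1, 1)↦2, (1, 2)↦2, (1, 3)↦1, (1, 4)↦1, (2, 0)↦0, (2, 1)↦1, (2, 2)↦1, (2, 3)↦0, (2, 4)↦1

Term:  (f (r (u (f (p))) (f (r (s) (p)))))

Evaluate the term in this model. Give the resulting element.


value = 1

  p = 4
  (f (p)) = f(4,) = 1
  (u (f (p))) = u(1,) = 0
  s = 1
  p = 4
  (r (s) (p)) = r(1, 4) = 4
  (f (r (s) (p))) = f(4,) = 1
  (r (u (f (p))) (f (r (s) (p)))) = r(0, 1) = 3
  (f (r (u (f (p))) (f (r (s) (p))))) = f(3,) = 1


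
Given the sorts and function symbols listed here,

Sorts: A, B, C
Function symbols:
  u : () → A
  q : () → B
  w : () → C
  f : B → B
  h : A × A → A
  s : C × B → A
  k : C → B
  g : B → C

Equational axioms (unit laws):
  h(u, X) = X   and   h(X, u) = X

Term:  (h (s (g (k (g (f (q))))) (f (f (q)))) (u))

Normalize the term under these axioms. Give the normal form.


normal form = (s (g (k (g (f (q))))) (f (f (q))))

1. (h (s (g (k (g (f (q))))) (f (f (q)))) (u))  →  (s (g (k (g (f (q))))) (f (f (q))))


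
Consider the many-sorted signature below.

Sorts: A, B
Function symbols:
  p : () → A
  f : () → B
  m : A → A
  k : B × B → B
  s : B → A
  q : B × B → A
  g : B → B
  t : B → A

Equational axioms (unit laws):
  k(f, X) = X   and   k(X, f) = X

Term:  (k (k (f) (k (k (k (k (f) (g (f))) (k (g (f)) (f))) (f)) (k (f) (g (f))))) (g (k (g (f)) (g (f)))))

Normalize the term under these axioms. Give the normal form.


normal form = (k (k (k (g (f)) (g (f))) (g (f))) (g (k (g (f)) (g (f)))))

1. (k (k (f) (k (k (k (k (f) (g (f))) (k (g (f)) (f))) (f)) (k (f) (g (f))))) (g (k (g (f)) (g (f)))))  →  (k (k (k (k (k (f) (g (f))) (k (g (f)) (f))) (f)) (k (f) (g (f)))) (g (k (g (f)) (g (f)))))
2. (k (k (k (k (k (f) (g (f))) (k (g (f)) (f))) (f)) (k (f) (g (f)))) (g (k (g (f)) (g (f)))))  →  (k (k (k (k (f) (g (f))) (k (g (f)) (f))) (k (f) (g (f)))) (g (k (g (f)) (g (f)))))
3. (k (k (k (k (f) (g (f))) (k (g (f)) (f))) (k (f) (g (f)))) (g (k (g (f)) (g (f)))))  →  (k (k (k (g (f)) (k (g (f)) (f))) (k (f) (g (f)))) (g (k (g (f)) (g (f)))))
4. (k (k (k (g (f)) (k (g (f)) (f))) (k (f) (g (f)))) (g (k (g (f)) (g (f)))))  →  (k (k (k (g (f)) (g (f))) (k (f) (g (f)))) (g (k (g (f)) (g (f)))))
5. (k (k (k (g (f)) (g (f))) (k (f) (g (f)))) (g (k (g (f)) (g (f)))))  →  (k (k (k (g (f)) (g (f))) (g (f))) (g (k (g (f)) (g (f)))))


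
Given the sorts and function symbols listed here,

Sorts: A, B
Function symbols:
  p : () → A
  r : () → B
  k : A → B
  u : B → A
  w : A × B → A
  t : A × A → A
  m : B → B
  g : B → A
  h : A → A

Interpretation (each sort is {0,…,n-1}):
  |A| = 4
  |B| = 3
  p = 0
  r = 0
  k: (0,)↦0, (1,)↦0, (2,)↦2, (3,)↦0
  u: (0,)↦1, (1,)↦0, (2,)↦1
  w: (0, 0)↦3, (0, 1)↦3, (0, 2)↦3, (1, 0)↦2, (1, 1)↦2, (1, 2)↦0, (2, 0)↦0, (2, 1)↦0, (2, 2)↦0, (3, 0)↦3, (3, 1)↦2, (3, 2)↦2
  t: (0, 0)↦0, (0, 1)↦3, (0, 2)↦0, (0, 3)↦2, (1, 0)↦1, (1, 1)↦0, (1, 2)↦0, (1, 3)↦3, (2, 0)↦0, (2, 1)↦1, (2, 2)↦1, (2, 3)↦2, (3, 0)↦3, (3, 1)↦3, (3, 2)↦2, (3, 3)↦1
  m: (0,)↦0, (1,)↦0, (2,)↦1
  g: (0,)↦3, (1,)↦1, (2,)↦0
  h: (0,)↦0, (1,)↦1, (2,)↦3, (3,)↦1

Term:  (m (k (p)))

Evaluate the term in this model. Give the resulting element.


  p = 0
  (k (p)) = k(0,) = 0
  (m (k (p))) = m(0,) = 0

value = 0


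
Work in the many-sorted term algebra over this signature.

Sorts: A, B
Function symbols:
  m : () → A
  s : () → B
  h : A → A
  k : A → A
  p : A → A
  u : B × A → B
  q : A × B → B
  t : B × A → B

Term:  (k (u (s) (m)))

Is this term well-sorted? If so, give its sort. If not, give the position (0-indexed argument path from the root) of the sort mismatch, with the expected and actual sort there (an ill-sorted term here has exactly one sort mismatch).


    (s) : B
    (m) : A
  (u (s) (m)) : B
(k (u (s) (m))) : ✗ arg 0 at [0] has sort B, expected A

ill-sorted at position [0]: expected A, got B


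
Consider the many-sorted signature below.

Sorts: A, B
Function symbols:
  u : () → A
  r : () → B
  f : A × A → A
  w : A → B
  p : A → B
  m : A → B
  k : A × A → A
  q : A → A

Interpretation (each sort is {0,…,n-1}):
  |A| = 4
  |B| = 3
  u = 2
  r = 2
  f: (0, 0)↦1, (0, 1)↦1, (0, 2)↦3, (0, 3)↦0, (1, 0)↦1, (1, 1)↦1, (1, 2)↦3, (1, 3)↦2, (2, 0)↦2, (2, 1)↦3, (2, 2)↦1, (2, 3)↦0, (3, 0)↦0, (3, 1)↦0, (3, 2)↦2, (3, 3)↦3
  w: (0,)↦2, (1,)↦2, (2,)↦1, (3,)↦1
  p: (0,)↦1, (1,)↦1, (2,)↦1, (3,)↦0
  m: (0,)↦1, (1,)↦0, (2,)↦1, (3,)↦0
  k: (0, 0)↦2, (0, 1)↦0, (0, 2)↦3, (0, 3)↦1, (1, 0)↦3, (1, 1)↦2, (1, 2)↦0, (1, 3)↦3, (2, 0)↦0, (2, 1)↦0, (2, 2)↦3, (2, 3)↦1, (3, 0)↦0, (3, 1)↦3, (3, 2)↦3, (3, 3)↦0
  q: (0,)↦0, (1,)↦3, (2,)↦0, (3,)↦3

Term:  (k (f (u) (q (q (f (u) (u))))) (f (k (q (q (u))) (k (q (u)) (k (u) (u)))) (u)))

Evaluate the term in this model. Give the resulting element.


value = 1

  u = 2
  u = 2
  u = 2
  (f (u) (u)) = f(2, 2) = 1
  (q (f (u) (u))) = q(1,) = 3
  (q (q (f (u) (u)))) = q(3,) = 3
  (f (u) (q (q (f (u) (u))))) = f(2, 3) = 0
  u = 2
  (q (u)) = q(2,) = 0
  (q (q (u))) = q(0,) = 0
  u = 2
  (q (u)) = q(2,) = 0
  u = 2
  u = 2
  (k (u) (u)) = k(2, 2) = 3
  (k (q (u)) (k (u) (u))) = k(0, 3) = 1
  (k (q (q (u))) (k (q (u)) (k (u) (u)))) = k(0, 1) = 0
  u = 2
  (f (k (q (q (u))) (k (q (u)) (k (u) (u)))) (u)) = f(0, 2) = 3
  (k (f (u) (q (q (f (u) (u))))) (f (k (q (q (u))) (k (q (u)) (k (u) (u)))) (u))) = k(0, 3) = 1


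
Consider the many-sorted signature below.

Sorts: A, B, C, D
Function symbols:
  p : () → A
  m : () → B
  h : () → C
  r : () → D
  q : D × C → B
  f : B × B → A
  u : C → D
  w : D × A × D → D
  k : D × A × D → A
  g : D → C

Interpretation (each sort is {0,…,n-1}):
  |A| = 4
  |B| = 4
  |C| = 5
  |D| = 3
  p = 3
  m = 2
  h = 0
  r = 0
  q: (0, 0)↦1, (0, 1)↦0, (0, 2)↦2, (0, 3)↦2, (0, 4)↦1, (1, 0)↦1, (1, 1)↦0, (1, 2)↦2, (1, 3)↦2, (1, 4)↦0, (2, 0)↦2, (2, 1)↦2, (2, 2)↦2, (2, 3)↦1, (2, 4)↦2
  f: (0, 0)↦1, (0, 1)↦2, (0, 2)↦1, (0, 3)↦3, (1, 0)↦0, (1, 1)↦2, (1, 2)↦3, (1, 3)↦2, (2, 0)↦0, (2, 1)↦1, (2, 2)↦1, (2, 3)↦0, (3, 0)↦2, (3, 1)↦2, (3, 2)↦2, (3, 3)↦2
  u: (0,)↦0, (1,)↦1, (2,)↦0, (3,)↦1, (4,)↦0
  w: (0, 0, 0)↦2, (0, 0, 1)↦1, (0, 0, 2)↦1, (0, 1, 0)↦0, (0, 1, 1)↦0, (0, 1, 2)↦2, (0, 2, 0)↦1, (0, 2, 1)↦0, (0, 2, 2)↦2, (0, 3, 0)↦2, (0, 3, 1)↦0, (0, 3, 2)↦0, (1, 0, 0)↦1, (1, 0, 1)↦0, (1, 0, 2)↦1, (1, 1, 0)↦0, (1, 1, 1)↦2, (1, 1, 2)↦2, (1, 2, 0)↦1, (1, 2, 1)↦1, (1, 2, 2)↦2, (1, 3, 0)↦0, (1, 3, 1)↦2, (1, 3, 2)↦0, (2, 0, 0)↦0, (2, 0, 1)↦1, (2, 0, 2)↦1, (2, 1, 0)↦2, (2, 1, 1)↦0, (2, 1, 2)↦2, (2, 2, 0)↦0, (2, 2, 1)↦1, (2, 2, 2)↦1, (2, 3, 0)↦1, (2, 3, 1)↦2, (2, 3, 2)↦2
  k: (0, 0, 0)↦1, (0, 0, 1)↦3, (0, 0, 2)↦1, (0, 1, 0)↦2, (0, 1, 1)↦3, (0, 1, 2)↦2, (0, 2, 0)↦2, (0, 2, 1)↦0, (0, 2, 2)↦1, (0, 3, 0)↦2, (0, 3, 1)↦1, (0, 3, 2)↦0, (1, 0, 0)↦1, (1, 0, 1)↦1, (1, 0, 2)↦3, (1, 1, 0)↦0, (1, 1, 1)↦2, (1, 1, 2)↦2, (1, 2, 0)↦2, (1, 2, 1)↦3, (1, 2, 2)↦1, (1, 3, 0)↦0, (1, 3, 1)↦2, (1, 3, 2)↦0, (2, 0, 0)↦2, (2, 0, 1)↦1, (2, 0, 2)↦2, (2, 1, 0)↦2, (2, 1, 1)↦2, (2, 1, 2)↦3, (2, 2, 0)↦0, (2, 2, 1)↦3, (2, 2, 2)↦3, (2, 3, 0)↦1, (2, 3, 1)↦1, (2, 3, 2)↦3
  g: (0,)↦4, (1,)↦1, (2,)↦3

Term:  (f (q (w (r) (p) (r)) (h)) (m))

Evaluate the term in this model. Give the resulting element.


value = 1

  r = 0
  p = 3
  r = 0
  (w (r) (p) (r)) = w(0, 3, 0) = 2
  h = 0
  (q (w (r) (p) (r)) (h)) = q(2, 0) = 2
  m = 2
  (f (q (w (r) (p) (r)) (h)) (m)) = f(2, 2) = 1
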